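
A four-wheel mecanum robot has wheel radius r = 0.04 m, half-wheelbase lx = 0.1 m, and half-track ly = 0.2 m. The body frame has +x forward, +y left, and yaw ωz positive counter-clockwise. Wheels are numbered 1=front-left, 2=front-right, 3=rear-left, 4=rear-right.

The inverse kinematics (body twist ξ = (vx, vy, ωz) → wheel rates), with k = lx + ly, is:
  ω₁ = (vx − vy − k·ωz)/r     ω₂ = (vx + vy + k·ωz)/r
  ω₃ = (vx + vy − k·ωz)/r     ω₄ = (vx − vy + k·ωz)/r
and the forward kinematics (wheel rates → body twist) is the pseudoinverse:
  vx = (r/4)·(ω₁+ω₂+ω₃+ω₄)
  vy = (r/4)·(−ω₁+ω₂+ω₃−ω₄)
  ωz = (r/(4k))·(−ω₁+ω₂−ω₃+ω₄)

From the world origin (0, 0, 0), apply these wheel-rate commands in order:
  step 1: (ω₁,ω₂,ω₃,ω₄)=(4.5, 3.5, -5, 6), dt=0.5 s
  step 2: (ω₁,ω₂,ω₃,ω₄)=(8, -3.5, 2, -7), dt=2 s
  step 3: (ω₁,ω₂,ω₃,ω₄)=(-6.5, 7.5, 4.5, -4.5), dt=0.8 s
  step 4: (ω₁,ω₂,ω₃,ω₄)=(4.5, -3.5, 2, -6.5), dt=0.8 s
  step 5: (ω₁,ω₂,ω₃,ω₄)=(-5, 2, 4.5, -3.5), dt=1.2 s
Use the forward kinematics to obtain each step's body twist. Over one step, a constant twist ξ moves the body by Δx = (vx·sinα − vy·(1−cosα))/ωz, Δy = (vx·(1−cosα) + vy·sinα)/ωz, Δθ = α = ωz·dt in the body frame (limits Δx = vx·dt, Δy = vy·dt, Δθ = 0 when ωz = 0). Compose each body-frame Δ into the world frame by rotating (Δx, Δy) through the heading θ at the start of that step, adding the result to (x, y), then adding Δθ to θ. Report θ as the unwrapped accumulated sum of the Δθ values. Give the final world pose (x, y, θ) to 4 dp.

step 1: ξ=(vx,vy,ωz)=(0.0900, -0.1200, 0.3333), dt=0.5 → body Δ=(0.0498, -0.0560, 0.1667) → world pose (0.0498, -0.0560, 0.1667)
step 2: ξ=(vx,vy,ωz)=(-0.0050, -0.0250, -0.6833), dt=2.0 → body Δ=(-0.0363, -0.0300, -1.3667) → world pose (0.0189, -0.0916, -1.2000)
step 3: ξ=(vx,vy,ωz)=(0.0100, 0.2300, 0.1667), dt=0.8 → body Δ=(-0.0043, 0.1840, 0.1333) → world pose (0.1889, -0.0209, -1.0667)
step 4: ξ=(vx,vy,ωz)=(-0.0350, 0.0050, -0.5500), dt=0.8 → body Δ=(-0.0262, 0.0099, -0.4400) → world pose (0.1849, 0.0068, -1.5067)
step 5: ξ=(vx,vy,ωz)=(-0.0200, 0.1500, -0.0333), dt=1.2 → body Δ=(-0.0204, 0.1804, -0.0400) → world pose (0.3636, 0.0388, -1.5467)

(0.3636, 0.0388, -1.5467)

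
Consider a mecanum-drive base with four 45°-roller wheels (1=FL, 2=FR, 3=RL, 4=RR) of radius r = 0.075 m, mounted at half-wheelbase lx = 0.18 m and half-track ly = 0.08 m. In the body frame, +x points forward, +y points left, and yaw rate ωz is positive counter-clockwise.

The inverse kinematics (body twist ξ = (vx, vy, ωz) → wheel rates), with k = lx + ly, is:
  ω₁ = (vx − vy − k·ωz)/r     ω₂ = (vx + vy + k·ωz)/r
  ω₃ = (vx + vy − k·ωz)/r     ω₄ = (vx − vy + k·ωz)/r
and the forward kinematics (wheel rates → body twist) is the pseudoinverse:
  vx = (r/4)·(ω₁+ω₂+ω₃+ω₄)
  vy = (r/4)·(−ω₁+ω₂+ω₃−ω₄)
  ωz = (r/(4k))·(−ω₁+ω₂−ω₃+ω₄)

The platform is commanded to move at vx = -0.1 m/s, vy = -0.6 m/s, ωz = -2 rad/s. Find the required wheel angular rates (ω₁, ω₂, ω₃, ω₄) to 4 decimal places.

k = lx + ly = 0.18 + 0.08 = 0.2600;  k·ωz = 0.2600·-2 = -0.5200
ω₁ (FL) = (vx − vy − k·ωz)/r = 1.0200/0.075 = 13.6000
ω₂ (FR) = (vx + vy + k·ωz)/r = -1.2200/0.075 = -16.2667
ω₃ (RL) = (vx + vy − k·ωz)/r = -0.1800/0.075 = -2.4000
ω₄ (RR) = (vx − vy + k·ωz)/r = -0.0200/0.075 = -0.2667

(13.6000, -16.2667, -2.4000, -0.2667)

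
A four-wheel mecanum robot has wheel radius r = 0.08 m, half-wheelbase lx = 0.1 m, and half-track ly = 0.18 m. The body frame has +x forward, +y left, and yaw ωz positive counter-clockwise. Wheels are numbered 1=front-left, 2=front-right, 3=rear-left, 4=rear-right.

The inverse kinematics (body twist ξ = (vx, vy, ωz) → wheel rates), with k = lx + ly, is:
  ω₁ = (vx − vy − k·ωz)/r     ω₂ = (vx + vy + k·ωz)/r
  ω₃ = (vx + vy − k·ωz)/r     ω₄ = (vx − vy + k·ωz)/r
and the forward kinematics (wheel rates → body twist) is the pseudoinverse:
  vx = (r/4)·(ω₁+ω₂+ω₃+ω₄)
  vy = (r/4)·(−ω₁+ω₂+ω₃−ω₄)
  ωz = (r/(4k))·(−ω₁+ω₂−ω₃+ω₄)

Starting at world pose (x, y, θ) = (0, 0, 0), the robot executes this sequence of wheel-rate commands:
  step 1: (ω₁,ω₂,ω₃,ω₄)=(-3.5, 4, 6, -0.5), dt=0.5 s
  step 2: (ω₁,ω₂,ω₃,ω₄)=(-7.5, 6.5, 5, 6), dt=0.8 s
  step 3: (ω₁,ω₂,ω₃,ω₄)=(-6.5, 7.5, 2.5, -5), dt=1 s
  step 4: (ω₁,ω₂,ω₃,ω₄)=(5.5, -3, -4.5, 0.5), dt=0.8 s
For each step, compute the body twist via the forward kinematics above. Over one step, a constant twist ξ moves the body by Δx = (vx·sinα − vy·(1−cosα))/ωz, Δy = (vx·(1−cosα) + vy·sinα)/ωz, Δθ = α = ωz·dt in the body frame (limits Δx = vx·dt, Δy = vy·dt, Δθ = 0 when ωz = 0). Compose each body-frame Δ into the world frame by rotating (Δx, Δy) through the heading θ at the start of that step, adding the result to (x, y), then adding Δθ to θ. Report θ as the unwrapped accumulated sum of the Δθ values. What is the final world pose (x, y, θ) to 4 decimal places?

step 1: ξ=(vx,vy,ωz)=(0.1200, 0.2800, 0.0714), dt=0.5 → body Δ=(0.0575, 0.1410, 0.0357) → world pose (0.0575, 0.1410, 0.0357)
step 2: ξ=(vx,vy,ωz)=(0.2000, 0.2600, 1.0714), dt=0.8 → body Δ=(0.0573, 0.2479, 0.8571) → world pose (0.1059, 0.3909, 0.8929)
step 3: ξ=(vx,vy,ωz)=(-0.0300, 0.4300, 0.4643), dt=1.0 → body Δ=(-0.1270, 0.4079, 0.4643) → world pose (-0.2914, 0.5478, 1.3571)
step 4: ξ=(vx,vy,ωz)=(-0.0300, -0.2700, -0.2500), dt=0.8 → body Δ=(-0.0454, -0.2122, -0.2000) → world pose (-0.0937, 0.4584, 1.1571)

(-0.0937, 0.4584, 1.1571)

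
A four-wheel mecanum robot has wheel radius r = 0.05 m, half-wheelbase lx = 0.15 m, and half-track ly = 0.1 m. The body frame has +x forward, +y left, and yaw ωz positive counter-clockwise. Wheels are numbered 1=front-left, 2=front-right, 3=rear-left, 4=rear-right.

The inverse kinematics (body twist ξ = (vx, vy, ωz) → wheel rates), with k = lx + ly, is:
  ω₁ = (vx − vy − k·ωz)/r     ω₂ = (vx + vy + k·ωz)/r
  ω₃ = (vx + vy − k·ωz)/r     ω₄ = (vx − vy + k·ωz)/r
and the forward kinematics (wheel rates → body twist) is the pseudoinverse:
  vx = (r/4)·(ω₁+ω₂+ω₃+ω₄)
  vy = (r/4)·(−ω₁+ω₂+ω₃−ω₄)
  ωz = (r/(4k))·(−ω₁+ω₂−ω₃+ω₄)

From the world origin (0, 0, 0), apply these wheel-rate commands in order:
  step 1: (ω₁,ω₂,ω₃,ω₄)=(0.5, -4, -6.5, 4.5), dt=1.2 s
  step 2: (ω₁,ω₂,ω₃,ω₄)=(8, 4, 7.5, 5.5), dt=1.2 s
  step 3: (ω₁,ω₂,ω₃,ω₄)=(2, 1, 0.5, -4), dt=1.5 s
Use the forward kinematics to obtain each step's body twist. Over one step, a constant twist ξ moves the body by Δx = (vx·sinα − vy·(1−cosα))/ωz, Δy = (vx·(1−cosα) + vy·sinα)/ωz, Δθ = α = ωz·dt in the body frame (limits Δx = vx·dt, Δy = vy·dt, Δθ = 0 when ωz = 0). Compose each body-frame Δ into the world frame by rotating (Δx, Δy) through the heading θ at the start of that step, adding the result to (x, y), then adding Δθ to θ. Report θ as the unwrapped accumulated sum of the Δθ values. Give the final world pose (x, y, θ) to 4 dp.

(0.3376, -0.1282, -0.3825)

step 1: ξ=(vx,vy,ωz)=(-0.0688, -0.1938, 0.3250), dt=1.2 → body Δ=(-0.0357, -0.2425, 0.3900) → world pose (-0.0357, -0.2425, 0.3900)
step 2: ξ=(vx,vy,ωz)=(0.3125, -0.0250, -0.3000), dt=1.2 → body Δ=(0.3616, -0.0961, -0.3600) → world pose (0.3353, -0.1940, 0.0300)
step 3: ξ=(vx,vy,ωz)=(-0.0063, 0.0438, -0.2750), dt=1.5 → body Δ=(0.0042, 0.0657, -0.4125) → world pose (0.3376, -0.1282, -0.3825)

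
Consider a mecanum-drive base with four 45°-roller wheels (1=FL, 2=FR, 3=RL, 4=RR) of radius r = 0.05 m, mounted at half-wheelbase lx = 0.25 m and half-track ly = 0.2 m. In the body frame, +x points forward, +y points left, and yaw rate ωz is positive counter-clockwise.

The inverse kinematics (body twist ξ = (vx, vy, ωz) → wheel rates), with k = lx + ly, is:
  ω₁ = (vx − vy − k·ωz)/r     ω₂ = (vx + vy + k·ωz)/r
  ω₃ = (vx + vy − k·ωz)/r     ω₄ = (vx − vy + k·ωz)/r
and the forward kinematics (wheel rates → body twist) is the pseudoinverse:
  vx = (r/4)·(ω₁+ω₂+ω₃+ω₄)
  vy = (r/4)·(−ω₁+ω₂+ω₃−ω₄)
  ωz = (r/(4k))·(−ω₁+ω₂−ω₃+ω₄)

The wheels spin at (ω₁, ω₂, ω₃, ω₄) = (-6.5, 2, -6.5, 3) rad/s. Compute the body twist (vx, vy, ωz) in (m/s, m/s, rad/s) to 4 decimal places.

(-0.1000, -0.0125, 0.5000)

k = lx + ly = 0.25 + 0.2 = 0.4500
ω₁+ω₂+ω₃+ω₄ = -8.0000  →  vx = (0.05/4)·-8.0000 = -0.1000
−ω₁+ω₂+ω₃−ω₄ = -1.0000  →  vy = (0.05/4)·-1.0000 = -0.0125
−ω₁+ω₂−ω₃+ω₄ = 18.0000  →  ωz = (0.05/1.8000)·18.0000 = 0.5000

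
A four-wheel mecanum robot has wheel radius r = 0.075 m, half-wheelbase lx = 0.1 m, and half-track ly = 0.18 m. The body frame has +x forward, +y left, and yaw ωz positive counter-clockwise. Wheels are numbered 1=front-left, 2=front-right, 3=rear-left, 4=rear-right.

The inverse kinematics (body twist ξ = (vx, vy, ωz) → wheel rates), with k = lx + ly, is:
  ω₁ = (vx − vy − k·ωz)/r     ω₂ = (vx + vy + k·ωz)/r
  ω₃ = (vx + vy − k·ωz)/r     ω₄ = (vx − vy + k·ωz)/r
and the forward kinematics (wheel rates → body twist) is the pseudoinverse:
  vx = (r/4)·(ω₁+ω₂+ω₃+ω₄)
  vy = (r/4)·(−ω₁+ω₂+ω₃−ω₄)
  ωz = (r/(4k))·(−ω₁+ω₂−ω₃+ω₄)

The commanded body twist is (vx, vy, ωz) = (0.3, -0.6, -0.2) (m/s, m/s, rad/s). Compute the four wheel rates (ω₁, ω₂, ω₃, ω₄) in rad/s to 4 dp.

k = lx + ly = 0.1 + 0.18 = 0.2800;  k·ωz = 0.2800·-0.2 = -0.0560
ω₁ (FL) = (vx − vy − k·ωz)/r = 0.9560/0.075 = 12.7467
ω₂ (FR) = (vx + vy + k·ωz)/r = -0.3560/0.075 = -4.7467
ω₃ (RL) = (vx + vy − k·ωz)/r = -0.2440/0.075 = -3.2533
ω₄ (RR) = (vx − vy + k·ωz)/r = 0.8440/0.075 = 11.2533

(12.7467, -4.7467, -3.2533, 11.2533)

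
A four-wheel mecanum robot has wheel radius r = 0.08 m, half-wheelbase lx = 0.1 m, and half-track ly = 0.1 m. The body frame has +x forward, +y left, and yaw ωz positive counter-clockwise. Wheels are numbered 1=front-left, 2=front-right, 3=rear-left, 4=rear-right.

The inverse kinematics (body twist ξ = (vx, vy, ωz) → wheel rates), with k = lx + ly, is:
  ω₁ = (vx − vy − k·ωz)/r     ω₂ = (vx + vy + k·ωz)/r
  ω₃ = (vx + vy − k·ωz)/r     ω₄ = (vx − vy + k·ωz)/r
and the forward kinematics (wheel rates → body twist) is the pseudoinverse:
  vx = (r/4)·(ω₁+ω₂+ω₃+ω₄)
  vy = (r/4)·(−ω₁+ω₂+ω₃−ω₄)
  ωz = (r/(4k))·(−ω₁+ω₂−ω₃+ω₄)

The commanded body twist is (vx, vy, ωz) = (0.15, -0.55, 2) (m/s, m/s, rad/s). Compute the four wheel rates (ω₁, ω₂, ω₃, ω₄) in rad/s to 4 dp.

k = lx + ly = 0.1 + 0.1 = 0.2000;  k·ωz = 0.2000·2 = 0.4000
ω₁ (FL) = (vx − vy − k·ωz)/r = 0.3000/0.08 = 3.7500
ω₂ (FR) = (vx + vy + k·ωz)/r = 0.0000/0.08 = 0.0000
ω₃ (RL) = (vx + vy − k·ωz)/r = -0.8000/0.08 = -10.0000
ω₄ (RR) = (vx − vy + k·ωz)/r = 1.1000/0.08 = 13.7500

(3.7500, 0.0000, -10.0000, 13.7500)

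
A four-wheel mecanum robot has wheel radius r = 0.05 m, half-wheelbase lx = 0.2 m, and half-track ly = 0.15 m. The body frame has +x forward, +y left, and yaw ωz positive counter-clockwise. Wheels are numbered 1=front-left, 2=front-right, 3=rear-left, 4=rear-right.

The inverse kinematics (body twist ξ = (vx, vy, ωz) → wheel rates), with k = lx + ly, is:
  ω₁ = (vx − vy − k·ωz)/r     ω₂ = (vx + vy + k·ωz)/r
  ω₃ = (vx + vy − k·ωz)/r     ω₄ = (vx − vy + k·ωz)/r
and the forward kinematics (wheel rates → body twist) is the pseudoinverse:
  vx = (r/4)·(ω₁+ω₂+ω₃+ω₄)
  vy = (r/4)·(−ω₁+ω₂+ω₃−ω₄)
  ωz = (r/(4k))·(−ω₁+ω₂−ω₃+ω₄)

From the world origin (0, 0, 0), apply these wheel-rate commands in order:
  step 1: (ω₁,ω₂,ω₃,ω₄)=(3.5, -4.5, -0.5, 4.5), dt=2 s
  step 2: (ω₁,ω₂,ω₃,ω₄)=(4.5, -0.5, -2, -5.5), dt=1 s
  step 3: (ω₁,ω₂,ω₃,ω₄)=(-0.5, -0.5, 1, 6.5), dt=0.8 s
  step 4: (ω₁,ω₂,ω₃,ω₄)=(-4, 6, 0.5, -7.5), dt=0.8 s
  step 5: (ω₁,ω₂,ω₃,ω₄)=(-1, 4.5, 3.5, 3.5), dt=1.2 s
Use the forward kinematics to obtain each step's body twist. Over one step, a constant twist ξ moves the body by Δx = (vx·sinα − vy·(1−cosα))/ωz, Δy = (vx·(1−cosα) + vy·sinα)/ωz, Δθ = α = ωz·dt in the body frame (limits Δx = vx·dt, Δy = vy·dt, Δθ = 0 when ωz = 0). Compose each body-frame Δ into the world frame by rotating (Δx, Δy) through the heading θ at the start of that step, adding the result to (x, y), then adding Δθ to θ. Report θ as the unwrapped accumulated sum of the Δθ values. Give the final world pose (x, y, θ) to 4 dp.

(0.2088, -0.1714, -0.0679)

step 1: ξ=(vx,vy,ωz)=(0.0375, -0.1625, -0.1071), dt=2.0 → body Δ=(0.0397, -0.3305, -0.2143) → world pose (0.0397, -0.3305, -0.2143)
step 2: ξ=(vx,vy,ωz)=(-0.0438, -0.0187, -0.3036), dt=1.0 → body Δ=(-0.0459, -0.0119, -0.3036) → world pose (-0.0076, -0.3324, -0.5179)
step 3: ξ=(vx,vy,ωz)=(0.0813, -0.0688, 0.1964), dt=0.8 → body Δ=(0.0690, -0.0497, 0.1571) → world pose (0.0278, -0.4097, -0.3607)
step 4: ξ=(vx,vy,ωz)=(-0.0625, 0.2250, 0.0714), dt=0.8 → body Δ=(-0.0551, 0.1785, 0.0571) → world pose (0.0392, -0.2233, -0.3036)
step 5: ξ=(vx,vy,ωz)=(0.1313, 0.0688, 0.1964), dt=1.2 → body Δ=(0.1464, 0.1002, 0.2357) → world pose (0.2088, -0.1714, -0.0679)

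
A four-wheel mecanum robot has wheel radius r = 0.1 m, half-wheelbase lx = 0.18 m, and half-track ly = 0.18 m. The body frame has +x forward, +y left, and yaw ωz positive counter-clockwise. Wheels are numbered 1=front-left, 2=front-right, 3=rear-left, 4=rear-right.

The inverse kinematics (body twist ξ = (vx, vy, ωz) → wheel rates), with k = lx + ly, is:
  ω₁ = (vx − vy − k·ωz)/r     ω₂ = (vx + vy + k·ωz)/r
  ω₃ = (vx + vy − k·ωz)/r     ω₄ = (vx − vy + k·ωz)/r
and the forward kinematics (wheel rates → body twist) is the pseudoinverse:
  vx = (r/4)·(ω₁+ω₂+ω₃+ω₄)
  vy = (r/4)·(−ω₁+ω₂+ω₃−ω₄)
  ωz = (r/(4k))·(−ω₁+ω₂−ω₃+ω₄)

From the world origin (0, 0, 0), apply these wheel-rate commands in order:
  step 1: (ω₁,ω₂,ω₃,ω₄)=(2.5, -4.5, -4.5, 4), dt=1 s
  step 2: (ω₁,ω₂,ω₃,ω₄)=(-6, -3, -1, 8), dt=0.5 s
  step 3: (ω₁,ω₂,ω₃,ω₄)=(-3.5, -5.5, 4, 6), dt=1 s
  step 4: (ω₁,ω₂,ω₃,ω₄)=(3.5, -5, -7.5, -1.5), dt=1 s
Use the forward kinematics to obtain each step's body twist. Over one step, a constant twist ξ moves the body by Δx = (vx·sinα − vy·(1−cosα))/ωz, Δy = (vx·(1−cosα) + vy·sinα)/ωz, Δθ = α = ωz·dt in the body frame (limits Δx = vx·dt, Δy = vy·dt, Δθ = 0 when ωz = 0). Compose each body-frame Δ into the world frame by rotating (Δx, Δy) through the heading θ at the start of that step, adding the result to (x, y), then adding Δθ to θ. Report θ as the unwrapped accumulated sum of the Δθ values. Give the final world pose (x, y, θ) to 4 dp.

(-0.0571, -0.9816, 0.3472)

step 1: ξ=(vx,vy,ωz)=(-0.0625, -0.3875, 0.1042), dt=1.0 → body Δ=(-0.0422, -0.3901, 0.1042) → world pose (-0.0422, -0.3901, 0.1042)
step 2: ξ=(vx,vy,ωz)=(-0.0500, -0.1500, 0.8333), dt=0.5 → body Δ=(-0.0089, -0.0780, 0.4167) → world pose (-0.0429, -0.4685, 0.5208)
step 3: ξ=(vx,vy,ωz)=(0.0250, -0.1000, 0.0000), dt=1.0 → body Δ=(0.0250, -0.1000, 0.0000) → world pose (0.0285, -0.5428, 0.5208)
step 4: ξ=(vx,vy,ωz)=(-0.2625, -0.3625, -0.1736), dt=1.0 → body Δ=(-0.2926, -0.3380, -0.1736) → world pose (-0.0571, -0.9816, 0.3472)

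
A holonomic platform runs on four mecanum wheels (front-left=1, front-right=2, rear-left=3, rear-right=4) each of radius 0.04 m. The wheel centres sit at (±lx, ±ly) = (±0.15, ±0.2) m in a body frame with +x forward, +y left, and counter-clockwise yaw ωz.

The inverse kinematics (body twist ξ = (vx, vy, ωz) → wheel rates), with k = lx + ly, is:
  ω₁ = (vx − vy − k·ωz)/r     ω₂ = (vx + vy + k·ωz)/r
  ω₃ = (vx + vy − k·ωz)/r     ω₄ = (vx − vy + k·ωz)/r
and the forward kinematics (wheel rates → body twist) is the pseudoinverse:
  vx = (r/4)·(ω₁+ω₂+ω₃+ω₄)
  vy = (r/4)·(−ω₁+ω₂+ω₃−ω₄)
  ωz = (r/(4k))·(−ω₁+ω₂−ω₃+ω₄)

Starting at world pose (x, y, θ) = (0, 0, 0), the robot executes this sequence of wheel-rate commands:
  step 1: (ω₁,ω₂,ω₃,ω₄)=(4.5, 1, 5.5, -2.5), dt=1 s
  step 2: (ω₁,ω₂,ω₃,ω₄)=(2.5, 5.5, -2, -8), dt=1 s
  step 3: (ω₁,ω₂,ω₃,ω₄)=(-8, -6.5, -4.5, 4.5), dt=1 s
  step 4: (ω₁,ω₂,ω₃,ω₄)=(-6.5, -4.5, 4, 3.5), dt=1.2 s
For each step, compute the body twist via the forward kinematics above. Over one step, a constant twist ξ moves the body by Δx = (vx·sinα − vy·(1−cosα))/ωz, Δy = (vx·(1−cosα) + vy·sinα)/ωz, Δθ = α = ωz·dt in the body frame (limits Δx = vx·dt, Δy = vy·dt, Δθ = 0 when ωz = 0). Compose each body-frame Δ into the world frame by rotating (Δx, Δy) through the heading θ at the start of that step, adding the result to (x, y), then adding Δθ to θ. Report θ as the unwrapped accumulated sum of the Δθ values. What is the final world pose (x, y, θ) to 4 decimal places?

step 1: ξ=(vx,vy,ωz)=(0.0850, 0.0450, -0.3286), dt=1.0 → body Δ=(0.0908, 0.0304, -0.3286) → world pose (0.0908, 0.0304, -0.3286)
step 2: ξ=(vx,vy,ωz)=(-0.0200, 0.0900, -0.0857), dt=1.0 → body Δ=(-0.0161, 0.0907, -0.0857) → world pose (0.1048, 0.1214, -0.4143)
step 3: ξ=(vx,vy,ωz)=(-0.1450, -0.0750, 0.3000), dt=1.0 → body Δ=(-0.1317, -0.0955, 0.3000) → world pose (-0.0541, 0.0871, -0.1143)
step 4: ξ=(vx,vy,ωz)=(-0.0350, 0.0250, 0.0429), dt=1.2 → body Δ=(-0.0428, 0.0289, 0.0514) → world pose (-0.0933, 0.1207, -0.0629)

(-0.0933, 0.1207, -0.0629)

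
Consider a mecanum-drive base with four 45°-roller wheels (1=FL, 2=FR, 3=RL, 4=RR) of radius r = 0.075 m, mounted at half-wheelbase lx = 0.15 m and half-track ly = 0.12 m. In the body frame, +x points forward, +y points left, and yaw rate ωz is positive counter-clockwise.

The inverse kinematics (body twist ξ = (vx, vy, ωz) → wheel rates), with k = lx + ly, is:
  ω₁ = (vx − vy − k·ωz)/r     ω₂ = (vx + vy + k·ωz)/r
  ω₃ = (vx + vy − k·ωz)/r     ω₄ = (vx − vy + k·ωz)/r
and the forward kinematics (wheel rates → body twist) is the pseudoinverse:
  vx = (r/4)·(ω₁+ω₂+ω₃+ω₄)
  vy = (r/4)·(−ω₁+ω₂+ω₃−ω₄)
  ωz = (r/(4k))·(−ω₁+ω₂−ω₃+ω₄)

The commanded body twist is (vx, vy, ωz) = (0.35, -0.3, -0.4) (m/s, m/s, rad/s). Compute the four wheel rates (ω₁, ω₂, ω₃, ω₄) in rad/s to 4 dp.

k = lx + ly = 0.15 + 0.12 = 0.2700;  k·ωz = 0.2700·-0.4 = -0.1080
ω₁ (FL) = (vx − vy − k·ωz)/r = 0.7580/0.075 = 10.1067
ω₂ (FR) = (vx + vy + k·ωz)/r = -0.0580/0.075 = -0.7733
ω₃ (RL) = (vx + vy − k·ωz)/r = 0.1580/0.075 = 2.1067
ω₄ (RR) = (vx − vy + k·ωz)/r = 0.5420/0.075 = 7.2267

(10.1067, -0.7733, 2.1067, 7.2267)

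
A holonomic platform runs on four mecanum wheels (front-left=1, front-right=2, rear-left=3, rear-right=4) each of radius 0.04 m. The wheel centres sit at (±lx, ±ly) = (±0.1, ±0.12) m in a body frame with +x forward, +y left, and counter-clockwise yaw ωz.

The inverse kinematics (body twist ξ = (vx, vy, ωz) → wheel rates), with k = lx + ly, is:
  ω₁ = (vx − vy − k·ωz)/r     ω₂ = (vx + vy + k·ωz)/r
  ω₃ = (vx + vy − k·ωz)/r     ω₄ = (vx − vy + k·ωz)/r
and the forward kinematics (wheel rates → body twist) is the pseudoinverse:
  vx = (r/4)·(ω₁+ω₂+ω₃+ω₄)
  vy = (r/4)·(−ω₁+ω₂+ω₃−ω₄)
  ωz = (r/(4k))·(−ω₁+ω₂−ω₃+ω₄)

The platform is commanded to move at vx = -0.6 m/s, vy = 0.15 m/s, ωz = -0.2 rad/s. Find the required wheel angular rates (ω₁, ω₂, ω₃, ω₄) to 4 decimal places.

(-17.6500, -12.3500, -10.1500, -19.8500)

k = lx + ly = 0.1 + 0.12 = 0.2200;  k·ωz = 0.2200·-0.2 = -0.0440
ω₁ (FL) = (vx − vy − k·ωz)/r = -0.7060/0.04 = -17.6500
ω₂ (FR) = (vx + vy + k·ωz)/r = -0.4940/0.04 = -12.3500
ω₃ (RL) = (vx + vy − k·ωz)/r = -0.4060/0.04 = -10.1500
ω₄ (RR) = (vx − vy + k·ωz)/r = -0.7940/0.04 = -19.8500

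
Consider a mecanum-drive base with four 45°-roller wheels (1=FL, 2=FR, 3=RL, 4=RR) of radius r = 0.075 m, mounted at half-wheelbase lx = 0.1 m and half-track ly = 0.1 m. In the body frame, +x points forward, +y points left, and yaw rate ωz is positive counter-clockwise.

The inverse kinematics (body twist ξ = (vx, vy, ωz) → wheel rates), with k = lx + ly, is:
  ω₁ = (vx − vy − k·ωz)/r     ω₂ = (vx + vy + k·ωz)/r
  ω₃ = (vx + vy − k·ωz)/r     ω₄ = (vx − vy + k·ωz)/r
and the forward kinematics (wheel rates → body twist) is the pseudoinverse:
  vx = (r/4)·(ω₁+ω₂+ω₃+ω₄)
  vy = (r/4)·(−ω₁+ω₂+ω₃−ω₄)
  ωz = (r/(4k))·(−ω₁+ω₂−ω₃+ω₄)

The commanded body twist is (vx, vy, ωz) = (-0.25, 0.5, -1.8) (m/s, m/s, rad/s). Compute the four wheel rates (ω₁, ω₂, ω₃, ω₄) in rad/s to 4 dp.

(-5.2000, -1.4667, 8.1333, -14.8000)

k = lx + ly = 0.1 + 0.1 = 0.2000;  k·ωz = 0.2000·-1.8 = -0.3600
ω₁ (FL) = (vx − vy − k·ωz)/r = -0.3900/0.075 = -5.2000
ω₂ (FR) = (vx + vy + k·ωz)/r = -0.1100/0.075 = -1.4667
ω₃ (RL) = (vx + vy − k·ωz)/r = 0.6100/0.075 = 8.1333
ω₄ (RR) = (vx − vy + k·ωz)/r = -1.1100/0.075 = -14.8000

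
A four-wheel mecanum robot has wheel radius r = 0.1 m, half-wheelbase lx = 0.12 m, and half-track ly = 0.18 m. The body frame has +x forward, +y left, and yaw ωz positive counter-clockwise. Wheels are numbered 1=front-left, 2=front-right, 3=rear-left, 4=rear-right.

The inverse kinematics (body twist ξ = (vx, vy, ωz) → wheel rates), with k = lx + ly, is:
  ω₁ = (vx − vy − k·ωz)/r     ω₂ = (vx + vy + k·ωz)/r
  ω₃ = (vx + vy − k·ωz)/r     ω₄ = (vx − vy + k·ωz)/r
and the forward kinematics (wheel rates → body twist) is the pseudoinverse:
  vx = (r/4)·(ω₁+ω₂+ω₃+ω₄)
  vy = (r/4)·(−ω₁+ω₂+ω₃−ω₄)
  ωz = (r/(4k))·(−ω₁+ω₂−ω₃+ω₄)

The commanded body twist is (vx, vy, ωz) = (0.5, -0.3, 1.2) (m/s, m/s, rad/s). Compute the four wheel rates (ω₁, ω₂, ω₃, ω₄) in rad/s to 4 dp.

(4.4000, 5.6000, -1.6000, 11.6000)

k = lx + ly = 0.12 + 0.18 = 0.3000;  k·ωz = 0.3000·1.2 = 0.3600
ω₁ (FL) = (vx − vy − k·ωz)/r = 0.4400/0.1 = 4.4000
ω₂ (FR) = (vx + vy + k·ωz)/r = 0.5600/0.1 = 5.6000
ω₃ (RL) = (vx + vy − k·ωz)/r = -0.1600/0.1 = -1.6000
ω₄ (RR) = (vx − vy + k·ωz)/r = 1.1600/0.1 = 11.6000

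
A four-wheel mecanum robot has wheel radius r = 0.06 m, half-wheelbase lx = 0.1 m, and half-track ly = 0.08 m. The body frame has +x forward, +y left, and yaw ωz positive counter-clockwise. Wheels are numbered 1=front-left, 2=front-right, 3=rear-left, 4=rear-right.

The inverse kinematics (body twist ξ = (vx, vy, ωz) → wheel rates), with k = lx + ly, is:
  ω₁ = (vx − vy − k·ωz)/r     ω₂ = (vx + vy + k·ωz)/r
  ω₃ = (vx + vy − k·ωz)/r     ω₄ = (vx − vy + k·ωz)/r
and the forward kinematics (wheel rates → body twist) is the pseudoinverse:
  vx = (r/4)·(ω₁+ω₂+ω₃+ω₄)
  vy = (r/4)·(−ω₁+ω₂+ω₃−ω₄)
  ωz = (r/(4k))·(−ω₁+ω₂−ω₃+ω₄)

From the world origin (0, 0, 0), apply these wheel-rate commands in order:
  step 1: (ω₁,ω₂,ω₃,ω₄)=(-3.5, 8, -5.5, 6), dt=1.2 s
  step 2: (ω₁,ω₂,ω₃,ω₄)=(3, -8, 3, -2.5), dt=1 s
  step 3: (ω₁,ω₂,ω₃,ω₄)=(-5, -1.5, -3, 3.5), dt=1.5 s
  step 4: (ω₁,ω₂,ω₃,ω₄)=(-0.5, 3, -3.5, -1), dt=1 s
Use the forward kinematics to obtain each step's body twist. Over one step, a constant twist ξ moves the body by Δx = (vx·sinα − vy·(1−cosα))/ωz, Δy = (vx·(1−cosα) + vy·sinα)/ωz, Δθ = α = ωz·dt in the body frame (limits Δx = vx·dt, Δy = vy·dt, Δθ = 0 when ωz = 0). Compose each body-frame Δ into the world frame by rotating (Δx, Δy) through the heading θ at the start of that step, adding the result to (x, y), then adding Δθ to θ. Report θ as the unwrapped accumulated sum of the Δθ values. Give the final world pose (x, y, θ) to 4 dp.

step 1: ξ=(vx,vy,ωz)=(0.0750, 0.0000, 1.9167), dt=1.2 → body Δ=(0.0292, 0.0652, 2.3000) → world pose (0.0292, 0.0652, 2.3000)
step 2: ξ=(vx,vy,ωz)=(-0.0675, -0.0825, -1.3750), dt=1.0 → body Δ=(-0.0965, -0.0193, -1.3750) → world pose (0.1079, 0.0061, 0.9250)
step 3: ξ=(vx,vy,ωz)=(-0.0900, -0.0450, 0.8333), dt=1.5 → body Δ=(-0.0655, -0.1252, 1.2500) → world pose (0.1684, -0.1215, 2.1750)
step 4: ξ=(vx,vy,ωz)=(-0.0300, 0.0150, 0.5000), dt=1.0 → body Δ=(-0.0324, 0.0070, 0.5000) → world pose (0.1810, -0.1522, 2.6750)

(0.1810, -0.1522, 2.6750)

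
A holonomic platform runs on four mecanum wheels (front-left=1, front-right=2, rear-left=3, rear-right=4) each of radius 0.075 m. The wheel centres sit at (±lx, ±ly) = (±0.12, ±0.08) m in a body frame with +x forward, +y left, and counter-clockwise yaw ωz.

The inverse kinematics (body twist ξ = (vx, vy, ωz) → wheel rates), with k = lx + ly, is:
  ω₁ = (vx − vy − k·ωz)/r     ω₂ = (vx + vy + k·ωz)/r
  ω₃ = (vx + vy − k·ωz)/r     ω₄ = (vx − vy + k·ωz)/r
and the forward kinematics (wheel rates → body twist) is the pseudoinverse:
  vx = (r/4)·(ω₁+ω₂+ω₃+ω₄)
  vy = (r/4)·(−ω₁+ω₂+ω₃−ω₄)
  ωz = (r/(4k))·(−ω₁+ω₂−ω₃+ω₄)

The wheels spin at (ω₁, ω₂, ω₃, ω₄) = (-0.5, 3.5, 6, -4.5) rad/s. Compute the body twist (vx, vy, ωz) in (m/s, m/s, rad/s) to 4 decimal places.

(0.0844, 0.2719, -0.6094)

k = lx + ly = 0.12 + 0.08 = 0.2000
ω₁+ω₂+ω₃+ω₄ = 4.5000  →  vx = (0.075/4)·4.5000 = 0.0844
−ω₁+ω₂+ω₃−ω₄ = 14.5000  →  vy = (0.075/4)·14.5000 = 0.2719
−ω₁+ω₂−ω₃+ω₄ = -6.5000  →  ωz = (0.075/0.8000)·-6.5000 = -0.6094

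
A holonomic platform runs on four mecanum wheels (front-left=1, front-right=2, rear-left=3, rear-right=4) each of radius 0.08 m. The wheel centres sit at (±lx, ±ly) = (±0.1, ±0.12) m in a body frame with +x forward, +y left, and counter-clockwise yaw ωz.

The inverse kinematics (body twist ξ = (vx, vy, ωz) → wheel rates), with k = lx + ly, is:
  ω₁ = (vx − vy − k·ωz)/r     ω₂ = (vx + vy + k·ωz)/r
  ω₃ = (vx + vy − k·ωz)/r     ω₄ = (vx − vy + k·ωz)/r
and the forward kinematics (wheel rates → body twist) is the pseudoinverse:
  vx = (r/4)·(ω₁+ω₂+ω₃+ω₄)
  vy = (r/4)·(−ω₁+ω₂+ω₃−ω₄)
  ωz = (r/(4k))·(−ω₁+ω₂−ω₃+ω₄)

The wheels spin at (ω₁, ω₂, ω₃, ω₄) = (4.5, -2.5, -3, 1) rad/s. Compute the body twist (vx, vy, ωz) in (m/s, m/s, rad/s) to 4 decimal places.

k = lx + ly = 0.1 + 0.12 = 0.2200
ω₁+ω₂+ω₃+ω₄ = 0.0000  →  vx = (0.08/4)·0.0000 = 0.0000
−ω₁+ω₂+ω₃−ω₄ = -11.0000  →  vy = (0.08/4)·-11.0000 = -0.2200
−ω₁+ω₂−ω₃+ω₄ = -3.0000  →  ωz = (0.08/0.8800)·-3.0000 = -0.2727

(0.0000, -0.2200, -0.2727)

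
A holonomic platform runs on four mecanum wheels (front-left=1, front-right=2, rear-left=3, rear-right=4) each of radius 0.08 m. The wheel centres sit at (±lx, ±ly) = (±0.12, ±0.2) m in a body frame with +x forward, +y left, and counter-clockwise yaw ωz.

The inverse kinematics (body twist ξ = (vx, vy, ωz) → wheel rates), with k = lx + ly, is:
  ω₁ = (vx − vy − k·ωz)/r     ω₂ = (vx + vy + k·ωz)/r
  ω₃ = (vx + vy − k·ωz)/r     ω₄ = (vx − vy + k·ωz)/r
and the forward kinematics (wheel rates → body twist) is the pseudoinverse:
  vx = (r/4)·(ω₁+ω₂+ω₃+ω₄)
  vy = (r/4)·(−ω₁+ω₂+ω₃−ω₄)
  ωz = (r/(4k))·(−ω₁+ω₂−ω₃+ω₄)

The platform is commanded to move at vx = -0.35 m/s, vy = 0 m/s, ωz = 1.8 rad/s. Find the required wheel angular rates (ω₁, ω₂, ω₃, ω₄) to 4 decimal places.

(-11.5750, 2.8250, -11.5750, 2.8250)

k = lx + ly = 0.12 + 0.2 = 0.3200;  k·ωz = 0.3200·1.8 = 0.5760
ω₁ (FL) = (vx − vy − k·ωz)/r = -0.9260/0.08 = -11.5750
ω₂ (FR) = (vx + vy + k·ωz)/r = 0.2260/0.08 = 2.8250
ω₃ (RL) = (vx + vy − k·ωz)/r = -0.9260/0.08 = -11.5750
ω₄ (RR) = (vx − vy + k·ωz)/r = 0.2260/0.08 = 2.8250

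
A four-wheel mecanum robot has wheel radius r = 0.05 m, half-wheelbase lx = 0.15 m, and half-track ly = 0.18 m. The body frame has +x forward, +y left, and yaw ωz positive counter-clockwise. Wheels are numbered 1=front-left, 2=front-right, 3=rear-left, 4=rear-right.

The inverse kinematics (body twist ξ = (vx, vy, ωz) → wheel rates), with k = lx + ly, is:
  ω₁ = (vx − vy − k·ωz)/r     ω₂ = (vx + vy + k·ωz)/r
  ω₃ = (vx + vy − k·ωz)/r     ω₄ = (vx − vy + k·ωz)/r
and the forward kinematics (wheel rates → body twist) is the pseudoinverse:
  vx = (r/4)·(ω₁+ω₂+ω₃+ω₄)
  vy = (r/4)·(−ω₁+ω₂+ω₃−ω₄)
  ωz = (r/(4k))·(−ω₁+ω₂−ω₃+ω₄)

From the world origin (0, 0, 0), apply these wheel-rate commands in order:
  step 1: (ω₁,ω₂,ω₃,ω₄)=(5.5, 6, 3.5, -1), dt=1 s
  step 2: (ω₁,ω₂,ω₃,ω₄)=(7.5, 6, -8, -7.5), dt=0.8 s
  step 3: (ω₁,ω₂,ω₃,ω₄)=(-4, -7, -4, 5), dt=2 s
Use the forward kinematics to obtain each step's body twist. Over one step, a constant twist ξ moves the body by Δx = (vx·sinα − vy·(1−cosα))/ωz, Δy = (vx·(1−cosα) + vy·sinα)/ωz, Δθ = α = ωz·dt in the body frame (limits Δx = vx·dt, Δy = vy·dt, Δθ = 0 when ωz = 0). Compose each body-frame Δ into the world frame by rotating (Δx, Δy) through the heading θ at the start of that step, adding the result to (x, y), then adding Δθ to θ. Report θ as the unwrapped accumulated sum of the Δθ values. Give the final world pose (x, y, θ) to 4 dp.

step 1: ξ=(vx,vy,ωz)=(0.1750, 0.0625, -0.1515), dt=1.0 → body Δ=(0.1791, 0.0490, -0.1515) → world pose (0.1791, 0.0490, -0.1515)
step 2: ξ=(vx,vy,ωz)=(-0.0250, -0.0250, -0.0379), dt=0.8 → body Δ=(-0.0203, -0.0197, -0.0303) → world pose (0.1560, 0.0326, -0.1818)
step 3: ξ=(vx,vy,ωz)=(-0.1250, -0.1500, 0.2273), dt=2.0 → body Δ=(-0.1745, -0.3456, 0.4545) → world pose (-0.0781, -0.2758, 0.2727)

(-0.0781, -0.2758, 0.2727)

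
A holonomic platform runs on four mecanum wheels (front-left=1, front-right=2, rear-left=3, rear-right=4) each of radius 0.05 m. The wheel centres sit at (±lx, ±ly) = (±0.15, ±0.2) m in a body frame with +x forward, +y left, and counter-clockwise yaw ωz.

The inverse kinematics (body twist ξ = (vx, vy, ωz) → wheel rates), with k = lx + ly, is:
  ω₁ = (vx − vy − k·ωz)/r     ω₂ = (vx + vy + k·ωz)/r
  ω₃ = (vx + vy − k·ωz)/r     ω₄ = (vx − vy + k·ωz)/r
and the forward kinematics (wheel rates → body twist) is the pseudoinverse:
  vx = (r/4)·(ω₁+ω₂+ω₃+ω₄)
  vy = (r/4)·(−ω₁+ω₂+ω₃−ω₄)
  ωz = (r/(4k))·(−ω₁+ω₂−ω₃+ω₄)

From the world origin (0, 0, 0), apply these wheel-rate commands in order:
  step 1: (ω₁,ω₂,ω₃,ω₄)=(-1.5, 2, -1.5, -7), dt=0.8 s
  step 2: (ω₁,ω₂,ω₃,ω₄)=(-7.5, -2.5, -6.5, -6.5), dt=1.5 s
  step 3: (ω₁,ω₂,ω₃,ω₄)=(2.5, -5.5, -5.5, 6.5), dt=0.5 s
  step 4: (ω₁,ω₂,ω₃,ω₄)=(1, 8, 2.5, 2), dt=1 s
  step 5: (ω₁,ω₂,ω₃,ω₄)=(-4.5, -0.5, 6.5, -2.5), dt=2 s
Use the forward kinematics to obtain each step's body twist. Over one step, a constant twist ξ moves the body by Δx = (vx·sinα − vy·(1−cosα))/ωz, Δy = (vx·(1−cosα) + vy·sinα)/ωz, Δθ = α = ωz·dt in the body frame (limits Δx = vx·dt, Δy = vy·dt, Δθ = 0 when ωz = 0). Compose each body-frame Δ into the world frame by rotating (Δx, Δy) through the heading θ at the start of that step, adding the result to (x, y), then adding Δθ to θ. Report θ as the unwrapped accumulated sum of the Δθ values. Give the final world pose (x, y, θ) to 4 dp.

step 1: ξ=(vx,vy,ωz)=(-0.1000, 0.1125, -0.0714), dt=0.8 → body Δ=(-0.0774, 0.0922, -0.0571) → world pose (-0.0774, 0.0922, -0.0571)
step 2: ξ=(vx,vy,ωz)=(-0.2875, 0.0625, 0.1786), dt=1.5 → body Δ=(-0.4386, 0.0352, 0.2679) → world pose (-0.5133, 0.1524, 0.2107)
step 3: ξ=(vx,vy,ωz)=(-0.0250, -0.2500, 0.1429), dt=0.5 → body Δ=(-0.0080, -0.1253, 0.0714) → world pose (-0.4949, 0.0282, 0.2821)
step 4: ξ=(vx,vy,ωz)=(0.1688, 0.0938, 0.2321), dt=1.0 → body Δ=(0.1564, 0.1124, 0.2321) → world pose (-0.3760, 0.1797, 0.5143)
step 5: ξ=(vx,vy,ωz)=(-0.0125, 0.1625, -0.1786), dt=2.0 → body Δ=(0.0329, 0.3226, -0.3571) → world pose (-0.5059, 0.4767, 0.1571)

(-0.5059, 0.4767, 0.1571)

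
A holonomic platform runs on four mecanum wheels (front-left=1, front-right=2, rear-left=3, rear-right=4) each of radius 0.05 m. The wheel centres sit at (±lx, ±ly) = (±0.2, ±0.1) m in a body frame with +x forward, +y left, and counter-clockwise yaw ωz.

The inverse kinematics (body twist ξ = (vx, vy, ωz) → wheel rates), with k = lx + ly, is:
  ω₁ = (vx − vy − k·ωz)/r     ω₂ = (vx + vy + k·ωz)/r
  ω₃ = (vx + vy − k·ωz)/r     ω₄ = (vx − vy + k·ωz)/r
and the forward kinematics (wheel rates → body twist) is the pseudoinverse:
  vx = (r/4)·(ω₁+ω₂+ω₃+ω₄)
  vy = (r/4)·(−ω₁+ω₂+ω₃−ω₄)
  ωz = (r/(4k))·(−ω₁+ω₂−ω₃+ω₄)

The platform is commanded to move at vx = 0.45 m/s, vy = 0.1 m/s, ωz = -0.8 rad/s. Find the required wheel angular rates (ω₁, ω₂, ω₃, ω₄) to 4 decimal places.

k = lx + ly = 0.2 + 0.1 = 0.3000;  k·ωz = 0.3000·-0.8 = -0.2400
ω₁ (FL) = (vx − vy − k·ωz)/r = 0.5900/0.05 = 11.8000
ω₂ (FR) = (vx + vy + k·ωz)/r = 0.3100/0.05 = 6.2000
ω₃ (RL) = (vx + vy − k·ωz)/r = 0.7900/0.05 = 15.8000
ω₄ (RR) = (vx − vy + k·ωz)/r = 0.1100/0.05 = 2.2000

(11.8000, 6.2000, 15.8000, 2.2000)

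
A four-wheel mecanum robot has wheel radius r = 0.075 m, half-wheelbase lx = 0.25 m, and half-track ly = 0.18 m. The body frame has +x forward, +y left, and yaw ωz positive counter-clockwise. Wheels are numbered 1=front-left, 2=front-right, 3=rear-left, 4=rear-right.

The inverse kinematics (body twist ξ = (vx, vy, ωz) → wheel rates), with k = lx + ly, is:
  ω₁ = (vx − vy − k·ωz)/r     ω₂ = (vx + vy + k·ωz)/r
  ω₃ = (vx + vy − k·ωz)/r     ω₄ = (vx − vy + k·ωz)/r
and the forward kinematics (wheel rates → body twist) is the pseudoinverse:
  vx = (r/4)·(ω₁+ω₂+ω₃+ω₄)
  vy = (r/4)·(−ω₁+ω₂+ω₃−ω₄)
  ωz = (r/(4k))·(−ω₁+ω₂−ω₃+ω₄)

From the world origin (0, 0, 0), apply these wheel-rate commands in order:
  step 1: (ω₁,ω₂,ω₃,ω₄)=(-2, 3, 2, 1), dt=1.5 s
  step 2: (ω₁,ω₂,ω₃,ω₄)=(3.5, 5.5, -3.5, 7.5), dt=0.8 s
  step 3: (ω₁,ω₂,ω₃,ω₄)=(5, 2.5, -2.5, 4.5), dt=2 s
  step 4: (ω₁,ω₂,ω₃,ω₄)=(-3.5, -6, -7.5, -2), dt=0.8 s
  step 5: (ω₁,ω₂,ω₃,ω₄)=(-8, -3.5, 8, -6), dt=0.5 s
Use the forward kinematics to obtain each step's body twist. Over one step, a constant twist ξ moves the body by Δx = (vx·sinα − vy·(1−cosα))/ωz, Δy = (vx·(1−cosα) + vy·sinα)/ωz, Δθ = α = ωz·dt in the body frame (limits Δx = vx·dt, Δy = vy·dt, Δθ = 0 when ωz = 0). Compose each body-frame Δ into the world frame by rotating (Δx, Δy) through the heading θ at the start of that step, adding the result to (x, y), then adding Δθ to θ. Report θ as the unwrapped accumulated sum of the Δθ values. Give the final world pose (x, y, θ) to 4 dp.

step 1: ξ=(vx,vy,ωz)=(0.0750, 0.1125, 0.1744), dt=1.5 → body Δ=(0.0893, 0.1815, 0.2616) → world pose (0.0893, 0.1815, 0.2616)
step 2: ξ=(vx,vy,ωz)=(0.2437, -0.1688, 0.5669), dt=0.8 → body Δ=(0.2185, -0.0870, 0.4535) → world pose (0.3228, 0.1540, 0.7151)
step 3: ξ=(vx,vy,ωz)=(0.1781, -0.1781, 0.1962), dt=2.0 → body Δ=(0.4162, -0.2782, 0.3924) → world pose (0.8194, 0.2169, 1.1076)
step 4: ξ=(vx,vy,ωz)=(-0.3563, -0.1500, 0.1308), dt=0.8 → body Δ=(-0.2782, -0.1347, 0.1047) → world pose (0.8156, -0.0922, 1.2122)
step 5: ξ=(vx,vy,ωz)=(-0.1781, 0.3469, -0.4142), dt=0.5 → body Δ=(-0.0705, 0.1814, -0.2071) → world pose (0.6210, -0.0946, 1.0051)

(0.6210, -0.0946, 1.0051)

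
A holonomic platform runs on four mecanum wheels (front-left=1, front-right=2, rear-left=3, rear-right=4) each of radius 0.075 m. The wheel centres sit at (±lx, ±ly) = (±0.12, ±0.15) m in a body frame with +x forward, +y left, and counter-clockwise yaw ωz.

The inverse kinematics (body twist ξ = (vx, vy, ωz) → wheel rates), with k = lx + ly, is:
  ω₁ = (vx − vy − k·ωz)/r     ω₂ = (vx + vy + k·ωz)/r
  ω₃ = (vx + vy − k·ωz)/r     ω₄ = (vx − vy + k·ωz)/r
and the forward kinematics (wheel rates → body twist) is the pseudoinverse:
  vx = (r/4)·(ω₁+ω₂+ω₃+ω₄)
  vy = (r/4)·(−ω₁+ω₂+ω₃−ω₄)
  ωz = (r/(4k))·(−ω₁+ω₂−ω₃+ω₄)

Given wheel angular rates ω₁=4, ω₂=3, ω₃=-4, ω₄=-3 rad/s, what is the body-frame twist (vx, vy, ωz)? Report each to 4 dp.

k = lx + ly = 0.12 + 0.15 = 0.2700
ω₁+ω₂+ω₃+ω₄ = 0.0000  →  vx = (0.075/4)·0.0000 = 0.0000
−ω₁+ω₂+ω₃−ω₄ = -2.0000  →  vy = (0.075/4)·-2.0000 = -0.0375
−ω₁+ω₂−ω₃+ω₄ = 0.0000  →  ωz = (0.075/1.0800)·0.0000 = 0.0000

(0.0000, -0.0375, 0.0000)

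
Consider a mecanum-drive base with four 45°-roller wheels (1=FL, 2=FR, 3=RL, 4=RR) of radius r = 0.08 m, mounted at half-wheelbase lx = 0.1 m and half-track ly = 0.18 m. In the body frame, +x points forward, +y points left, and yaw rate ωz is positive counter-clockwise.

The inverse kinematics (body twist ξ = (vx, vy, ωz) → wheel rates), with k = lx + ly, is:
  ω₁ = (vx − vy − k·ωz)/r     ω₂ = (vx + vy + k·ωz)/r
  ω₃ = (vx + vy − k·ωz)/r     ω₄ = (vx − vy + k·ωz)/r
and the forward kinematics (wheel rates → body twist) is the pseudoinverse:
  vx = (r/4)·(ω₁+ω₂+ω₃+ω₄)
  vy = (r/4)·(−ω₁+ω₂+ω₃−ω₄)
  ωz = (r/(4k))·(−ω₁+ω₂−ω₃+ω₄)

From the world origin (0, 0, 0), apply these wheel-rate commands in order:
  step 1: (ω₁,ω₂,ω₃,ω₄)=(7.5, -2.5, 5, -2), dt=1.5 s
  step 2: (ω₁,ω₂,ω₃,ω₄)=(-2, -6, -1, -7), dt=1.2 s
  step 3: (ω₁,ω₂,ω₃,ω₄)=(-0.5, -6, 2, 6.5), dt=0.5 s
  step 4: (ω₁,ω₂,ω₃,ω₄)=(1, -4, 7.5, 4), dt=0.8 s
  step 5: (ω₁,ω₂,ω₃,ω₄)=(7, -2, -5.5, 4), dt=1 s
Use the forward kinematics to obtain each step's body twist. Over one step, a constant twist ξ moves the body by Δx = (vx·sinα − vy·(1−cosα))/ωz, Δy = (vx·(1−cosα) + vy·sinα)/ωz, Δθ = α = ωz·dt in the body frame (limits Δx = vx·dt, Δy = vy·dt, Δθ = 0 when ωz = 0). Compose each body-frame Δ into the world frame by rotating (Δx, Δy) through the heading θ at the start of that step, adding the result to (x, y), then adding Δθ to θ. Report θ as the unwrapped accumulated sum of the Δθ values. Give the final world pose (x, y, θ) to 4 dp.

step 1: ξ=(vx,vy,ωz)=(0.1600, -0.0600, -1.2143), dt=1.5 → body Δ=(0.0660, -0.2123, -1.8214) → world pose (0.0660, -0.2123, -1.8214)
step 2: ξ=(vx,vy,ωz)=(-0.3200, 0.0400, -0.7143), dt=1.2 → body Δ=(-0.3193, 0.1971, -0.8571) → world pose (0.3361, 0.0482, -2.6786)
step 3: ξ=(vx,vy,ωz)=(0.0400, -0.2000, -0.0714), dt=0.5 → body Δ=(0.0182, -0.1003, -0.0357) → world pose (0.2750, 0.1298, -2.7143)
step 4: ξ=(vx,vy,ωz)=(0.1700, -0.0300, -0.6071), dt=0.8 → body Δ=(0.1250, -0.0555, -0.4857) → world pose (0.1382, 0.1285, -3.2000)
step 5: ξ=(vx,vy,ωz)=(0.0700, -0.3700, 0.0357), dt=1.0 → body Δ=(0.0766, -0.3687, 0.0357) → world pose (0.0833, 0.5010, -3.1643)

(0.0833, 0.5010, -3.1643)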